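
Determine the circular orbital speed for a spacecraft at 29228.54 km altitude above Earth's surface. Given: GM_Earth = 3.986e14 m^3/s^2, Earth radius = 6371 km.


r = R_E + alt = 6371.0 + 29228.54 = 35599.5400 km = 3.559954e+07 m
v = sqrt(mu/r) = sqrt(3.986e14 / 3.559954e+07) = 3346.1581 m/s = 3.3462 km/s

3.3462 km/s


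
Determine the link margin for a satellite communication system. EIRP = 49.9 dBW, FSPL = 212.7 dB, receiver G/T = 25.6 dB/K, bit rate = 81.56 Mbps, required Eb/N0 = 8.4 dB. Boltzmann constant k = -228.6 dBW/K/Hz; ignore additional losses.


C/N0 = EIRP - FSPL + G/T - k = 49.9 - 212.7 + 25.6 - (-228.6)
C/N0 = 91.4000 dB-Hz
R_b = 81.56 Mbps = 8.156e+07 bps -> 10*log10(R_b) = 79.1148 dB-Hz
Eb/N0 = C/N0 - 10*log10(R_b) = 91.4000 - 79.1148 = 12.2852 dB
Margin = Eb/N0 - Eb/N0_req = 12.2852 - 8.4 = 3.8852 dB (link closes)

3.8852 dB


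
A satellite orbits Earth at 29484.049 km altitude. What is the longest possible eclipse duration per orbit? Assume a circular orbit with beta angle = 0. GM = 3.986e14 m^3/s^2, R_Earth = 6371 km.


r = 35855.0490 km
T = 1126.1220 min
Eclipse fraction = arcsin(R_E/r)/pi = arcsin(6371.0000/35855.0490)/pi
= arcsin(0.1776877)/pi = 0.05686168
Eclipse duration = 0.05686168 * 1126.1220 = 64.0332 min

64.0332 minutes


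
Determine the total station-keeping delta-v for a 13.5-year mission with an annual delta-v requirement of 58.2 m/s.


dV = rate * years = 58.2 * 13.5
dV = 785.7000 m/s

785.7000 m/s


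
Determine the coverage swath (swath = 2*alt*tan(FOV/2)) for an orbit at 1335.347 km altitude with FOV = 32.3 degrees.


FOV = 32.3 deg = 0.5637413 rad
swath = 2 * alt * tan(FOV/2) = 2 * 1335.347 * tan(0.2818707)
swath = 2 * 1335.347 * 0.2895808
swath = 773.3816 km

773.3816 km


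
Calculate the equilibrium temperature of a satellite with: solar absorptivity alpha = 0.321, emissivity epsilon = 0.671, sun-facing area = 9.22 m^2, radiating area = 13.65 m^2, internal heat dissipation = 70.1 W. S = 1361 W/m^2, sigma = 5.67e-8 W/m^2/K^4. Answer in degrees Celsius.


Numerator = alpha*S*A_sun + Q_int = 0.321*1361*9.22 + 70.1 = 4098.1428 W
Denominator = eps*sigma*A_rad = 0.671*5.67e-8*13.65 = 5.1932381e-07 W/K^4
T^4 = 7.8913055e+09 K^4
T = 298.0487 K = 24.8987 C

24.8987 degrees Celsius


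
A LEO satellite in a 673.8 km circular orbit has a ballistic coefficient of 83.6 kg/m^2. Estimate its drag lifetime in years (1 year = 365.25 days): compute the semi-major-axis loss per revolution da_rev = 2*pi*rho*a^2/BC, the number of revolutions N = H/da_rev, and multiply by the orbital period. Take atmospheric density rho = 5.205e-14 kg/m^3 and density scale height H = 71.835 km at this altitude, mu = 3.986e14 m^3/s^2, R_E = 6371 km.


a = R_E + alt = 7044.8000 km = 7.0448e+06 m
da_rev = 2*pi*rho*a^2/BC = 2*pi*5.205e-14*(7.0448e+06)^2/83.6 = 0.194147437 m per revolution
N = H/da_rev = 71835.0000 m / 0.194147437 m = 370002.3097 revolutions
P = 2*pi*sqrt(a^3/mu) = 5884.5631 s
lifetime = N*P = 370002.3097 * 5884.5631 = 2.1773019e+09 s = 25200.2539 days
years = 25200.2539 / 365.25 = 68.9945 years

68.9945 years


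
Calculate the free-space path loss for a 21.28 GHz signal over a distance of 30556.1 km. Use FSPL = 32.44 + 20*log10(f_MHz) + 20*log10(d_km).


f = 21.28 GHz = 21280.0000 MHz
d = 30556.1 km
FSPL = 32.44 + 20*log10(21280.0000) + 20*log10(30556.1)
FSPL = 32.44 + 86.5594 + 89.7020
FSPL = 208.7014 dB

208.7014 dB


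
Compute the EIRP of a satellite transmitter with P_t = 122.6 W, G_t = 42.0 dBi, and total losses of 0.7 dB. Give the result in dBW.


Pt = 122.6 W = 20.8849 dBW
EIRP = Pt_dBW + Gt - losses = 20.8849 + 42.0 - 0.7 = 62.1849 dBW

62.1849 dBW


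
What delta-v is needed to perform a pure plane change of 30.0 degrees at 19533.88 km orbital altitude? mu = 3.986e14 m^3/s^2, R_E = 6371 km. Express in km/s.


r = 25904.8800 km = 2.590488e+07 m
V = sqrt(mu/r) = 3922.6346 m/s
di = 30.0 deg = 0.5235988 rad
dV = 2*V*sin(di/2) = 2*3922.6346*sin(0.2617994)
dV = 2030.5051 m/s = 2.0305 km/s

2.0305 km/s


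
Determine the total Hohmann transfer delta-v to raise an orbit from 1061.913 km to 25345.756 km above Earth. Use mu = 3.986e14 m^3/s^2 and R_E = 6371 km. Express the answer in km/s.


r1 = 7432.9130 km = 7.432913e+06 m
r2 = 31716.7560 km = 3.1716756e+07 m
dv1 = sqrt(mu/r1)*(sqrt(2*r2/(r1+r2)) - 1) = 1998.4695 m/s
dv2 = sqrt(mu/r2)*(1 - sqrt(2*r1/(r1+r2))) = 1360.5520 m/s
total dv = |dv1| + |dv2| = 1998.4695 + 1360.5520 = 3359.0215 m/s = 3.3590 km/s

3.3590 km/s


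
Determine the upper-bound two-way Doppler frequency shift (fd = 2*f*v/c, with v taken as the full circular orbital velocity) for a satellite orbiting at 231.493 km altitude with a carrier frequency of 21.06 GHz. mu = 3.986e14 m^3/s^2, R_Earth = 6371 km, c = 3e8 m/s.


r = 6.602493e+06 m
v = sqrt(mu/r) = 7769.8865 m/s (worst-case radial velocity)
f = 21.06 GHz = 2.106e+10 Hz
fd = 2*f*v/c = 2*2.106e+10*7769.8865/3.0e+08
fd = 1.0908921e+06 Hz

1.0909e+06 Hz


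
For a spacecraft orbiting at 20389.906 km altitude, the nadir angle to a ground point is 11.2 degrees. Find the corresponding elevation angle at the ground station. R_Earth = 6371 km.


r = R_E + alt = 26760.9060 km
Law of sines in the satellite / Earth-center / ground-point triangle:
  sin(nadir)/R_E = sin(90 + el)/r  =>  cos(el) = (r/R_E)*sin(nadir)
cos(el) = (26760.9060 / 6371.0000) * sin(11.2 deg) = 0.8158668
el = arccos(0.8158668) = 35.3268 deg
(Earth-central angle = 90 - nadir - el = 43.4732 deg)

35.3268 degrees


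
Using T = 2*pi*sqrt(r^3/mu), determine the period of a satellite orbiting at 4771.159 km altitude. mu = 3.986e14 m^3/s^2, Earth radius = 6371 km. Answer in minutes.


r = 11142.1590 km = 1.1142159e+07 m
T = 2*pi*sqrt(r^3/mu) = 2*pi*sqrt(1.3832735e+21 / 3.986e14)
T = 11704.8337 s = 195.0806 min

195.0806 minutes


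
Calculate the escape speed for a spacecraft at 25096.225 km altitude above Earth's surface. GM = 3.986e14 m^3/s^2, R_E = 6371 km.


r = 6371.0 + 25096.225 = 31467.2250 km = 3.1467225e+07 m
v_esc = sqrt(2*mu/r) = sqrt(2*3.986e14 / 3.1467225e+07)
v_esc = 5033.3186 m/s = 5.0333 km/s

5.0333 km/s


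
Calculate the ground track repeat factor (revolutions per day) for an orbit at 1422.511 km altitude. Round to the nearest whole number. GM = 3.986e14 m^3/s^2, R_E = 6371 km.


r = 7.793511e+06 m
T = 2*pi*sqrt(r^3/mu) = 6847.1675 s = 114.1195 min
revs/day = 1440 / 114.1195 = 12.6184
Rounded: 13 revolutions per day

13 revolutions per day


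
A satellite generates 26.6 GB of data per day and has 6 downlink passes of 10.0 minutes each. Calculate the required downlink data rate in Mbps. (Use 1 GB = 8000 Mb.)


total contact time = 6 * 10.0 * 60 = 3600.0000 s
data = 26.6 GB = 212800.0000 Mb
rate = 212800.0000 / 3600.0000 = 59.1111 Mbps

59.1111 Mbps


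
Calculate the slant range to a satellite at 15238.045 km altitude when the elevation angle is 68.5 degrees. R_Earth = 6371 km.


h = 15238.045 km, el = 68.5 deg
d = -R_E*sin(el) + sqrt((R_E*sin(el))^2 + 2*R_E*h + h^2)
d = -6371.0000*sin(1.1956) + sqrt((6371.0000*0.9304176)^2 + 2*6371.0000*15238.045 + 15238.045^2)
d = 15554.8304 km

15554.8304 km


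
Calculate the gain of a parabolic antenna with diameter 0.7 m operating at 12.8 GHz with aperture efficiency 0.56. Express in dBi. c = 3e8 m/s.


lambda = c/f = 3e8 / 1.28e+10 = 0.0234375 m
G = eta*(pi*D/lambda)^2 = 0.56*(pi*0.7/0.0234375)^2
G = 4930.1630 (linear)
G = 10*log10(4930.1630) = 36.9286 dBi

36.9286 dBi


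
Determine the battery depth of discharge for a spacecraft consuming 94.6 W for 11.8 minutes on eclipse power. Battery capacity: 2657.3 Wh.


E_used = P * t / 60 = 94.6 * 11.8 / 60 = 18.6047 Wh
DOD = E_used / E_total * 100 = 18.6047 / 2657.3 * 100
DOD = 0.7001342 %

0.7001 %


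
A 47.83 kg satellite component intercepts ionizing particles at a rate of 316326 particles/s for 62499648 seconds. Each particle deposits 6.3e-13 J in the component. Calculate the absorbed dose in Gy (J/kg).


Total energy deposited = rate * time * E_per
  = 316326 * 62499648 * 6.3e-13 = 12.4553 J
Dose = E_total / mass = 12.4553 / 47.83
Dose = 0.260407 Gy

0.2604 Gy


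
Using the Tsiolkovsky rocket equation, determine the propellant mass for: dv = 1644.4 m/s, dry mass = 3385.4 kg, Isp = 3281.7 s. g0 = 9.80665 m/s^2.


ve = Isp * g0 = 3281.7 * 9.80665 = 32182.483305 m/s
mass ratio = exp(dv/ve) = exp(1644.4/32182.483305) = 1.05242405
m_prop = m_dry * (mr - 1) = 3385.4 * (1.05242405 - 1)
m_prop = 177.4764 kg

177.4764 kg


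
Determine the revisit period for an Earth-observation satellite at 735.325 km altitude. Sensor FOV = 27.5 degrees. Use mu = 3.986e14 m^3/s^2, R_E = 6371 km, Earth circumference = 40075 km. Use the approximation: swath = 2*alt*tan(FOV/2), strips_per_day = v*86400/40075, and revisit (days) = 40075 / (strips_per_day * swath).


swath = 2*735.325*tan(0.2399828) = 359.8658 km
v = sqrt(mu/r) = 7489.3843 m/s = 7.4894 km/s
strips/day = v*86400/40075 = 7.4894*86400/40075 = 16.1468
coverage/day = strips * swath = 16.1468 * 359.8658 = 5810.6787 km
revisit = 40075 / 5810.6787 = 6.8968 days

6.8968 days


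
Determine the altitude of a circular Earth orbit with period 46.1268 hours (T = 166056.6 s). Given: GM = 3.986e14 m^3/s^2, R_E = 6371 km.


T = 166056.6 s
r = (mu*T^2/(4*pi^2))^(1/3) = (3.986e14 * 166056.6^2 / (4*pi^2))^(1/3)
r = 6.5297509e+07 m = 65297.5089 km
alt = r - R_E = 65297.5089 - 6371 = 58926.5089 km

58926.5089 km


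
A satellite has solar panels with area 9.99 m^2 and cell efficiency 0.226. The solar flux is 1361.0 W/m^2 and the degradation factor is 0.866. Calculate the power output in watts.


P = area * eta * S * degradation
P = 9.99 * 0.226 * 1361.0 * 0.866
P = 2661.0311 W

2661.0311 W


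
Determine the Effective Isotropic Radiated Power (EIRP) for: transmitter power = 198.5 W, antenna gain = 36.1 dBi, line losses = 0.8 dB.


Pt = 198.5 W = 22.9776 dBW
EIRP = Pt_dBW + Gt - losses = 22.9776 + 36.1 - 0.8 = 58.2776 dBW

58.2776 dBW


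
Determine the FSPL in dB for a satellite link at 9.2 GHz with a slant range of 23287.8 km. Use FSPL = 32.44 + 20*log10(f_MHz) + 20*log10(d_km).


f = 9.2 GHz = 9200.0000 MHz
d = 23287.8 km
FSPL = 32.44 + 20*log10(9200.0000) + 20*log10(23287.8)
FSPL = 32.44 + 79.2758 + 87.3426
FSPL = 199.0583 dB

199.0583 dB


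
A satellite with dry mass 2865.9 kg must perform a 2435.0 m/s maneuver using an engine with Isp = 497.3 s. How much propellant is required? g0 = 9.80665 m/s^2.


ve = Isp * g0 = 497.3 * 9.80665 = 4876.847045 m/s
mass ratio = exp(dv/ve) = exp(2435.0/4876.847045) = 1.64756428
m_prop = m_dry * (mr - 1) = 2865.9 * (1.64756428 - 1)
m_prop = 1855.8545 kg

1855.8545 kg


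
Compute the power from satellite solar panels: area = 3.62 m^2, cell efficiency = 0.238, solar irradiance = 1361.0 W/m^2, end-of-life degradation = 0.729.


P = area * eta * S * degradation
P = 3.62 * 0.238 * 1361.0 * 0.729
P = 854.8131 W

854.8131 W


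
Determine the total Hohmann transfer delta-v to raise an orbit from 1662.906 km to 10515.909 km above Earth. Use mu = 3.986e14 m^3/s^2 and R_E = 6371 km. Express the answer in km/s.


r1 = 8033.9060 km = 8.033906e+06 m
r2 = 16886.9090 km = 1.6886909e+07 m
dv1 = sqrt(mu/r1)*(sqrt(2*r2/(r1+r2)) - 1) = 1156.2354 m/s
dv2 = sqrt(mu/r2)*(1 - sqrt(2*r1/(r1+r2))) = 957.2698 m/s
total dv = |dv1| + |dv2| = 1156.2354 + 957.2698 = 2113.5052 m/s = 2.1135 km/s

2.1135 km/s


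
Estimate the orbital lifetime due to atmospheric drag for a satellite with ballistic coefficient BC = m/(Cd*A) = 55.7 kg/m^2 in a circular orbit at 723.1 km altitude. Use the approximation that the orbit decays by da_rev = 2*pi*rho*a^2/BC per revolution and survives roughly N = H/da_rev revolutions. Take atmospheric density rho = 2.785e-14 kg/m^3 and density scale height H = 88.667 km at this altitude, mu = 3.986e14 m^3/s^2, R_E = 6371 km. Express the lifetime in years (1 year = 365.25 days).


a = R_E + alt = 7094.1000 km = 7.0941e+06 m
da_rev = 2*pi*rho*a^2/BC = 2*pi*2.785e-14*(7.0941e+06)^2/55.7 = 0.158104592 m per revolution
N = H/da_rev = 88667.0000 m / 0.158104592 m = 560812.2994 revolutions
P = 2*pi*sqrt(a^3/mu) = 5946.4419 s
lifetime = N*P = 560812.2994 * 5946.4419 = 3.3348378e+09 s = 38597.6592 days
years = 38597.6592 / 365.25 = 105.6746 years

105.6746 years


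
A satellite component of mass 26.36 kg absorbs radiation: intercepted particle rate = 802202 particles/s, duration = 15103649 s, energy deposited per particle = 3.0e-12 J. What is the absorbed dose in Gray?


Total energy deposited = rate * time * E_per
  = 802202 * 15103649 * 3.0e-12 = 36.3485 J
Dose = E_total / mass = 36.3485 / 26.36
Dose = 1.3789 Gy

1.3789 Gy


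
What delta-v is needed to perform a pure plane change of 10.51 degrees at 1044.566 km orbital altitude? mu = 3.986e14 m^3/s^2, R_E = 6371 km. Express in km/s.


r = 7415.5660 km = 7.415566e+06 m
V = sqrt(mu/r) = 7331.5617 m/s
di = 10.51 deg = 0.1834341 rad
dV = 2*V*sin(di/2) = 2*7331.5617*sin(0.09171705)
dV = 1342.9738 m/s = 1.3430 km/s

1.3430 km/s


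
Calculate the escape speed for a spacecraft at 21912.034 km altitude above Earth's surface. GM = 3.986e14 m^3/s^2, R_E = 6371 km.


r = 6371.0 + 21912.034 = 28283.0340 km = 2.8283034e+07 m
v_esc = sqrt(2*mu/r) = sqrt(2*3.986e14 / 2.8283034e+07)
v_esc = 5309.0968 m/s = 5.3091 km/s

5.3091 km/s


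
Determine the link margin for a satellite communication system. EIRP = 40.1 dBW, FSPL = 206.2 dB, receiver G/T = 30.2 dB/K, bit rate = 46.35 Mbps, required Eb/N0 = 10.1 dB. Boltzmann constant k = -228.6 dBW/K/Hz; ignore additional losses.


C/N0 = EIRP - FSPL + G/T - k = 40.1 - 206.2 + 30.2 - (-228.6)
C/N0 = 92.7000 dB-Hz
R_b = 46.35 Mbps = 4.635e+07 bps -> 10*log10(R_b) = 76.6605 dB-Hz
Eb/N0 = C/N0 - 10*log10(R_b) = 92.7000 - 76.6605 = 16.0395 dB
Margin = Eb/N0 - Eb/N0_req = 16.0395 - 10.1 = 5.9395 dB (link closes)

5.9395 dB


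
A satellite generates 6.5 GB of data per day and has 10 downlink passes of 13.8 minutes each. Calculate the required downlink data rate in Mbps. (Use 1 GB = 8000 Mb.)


total contact time = 10 * 13.8 * 60 = 8280.0000 s
data = 6.5 GB = 52000.0000 Mb
rate = 52000.0000 / 8280.0000 = 6.2802 Mbps

6.2802 Mbps


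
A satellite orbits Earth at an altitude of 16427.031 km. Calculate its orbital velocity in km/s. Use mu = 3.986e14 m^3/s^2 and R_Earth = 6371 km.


r = R_E + alt = 6371.0 + 16427.031 = 22798.0310 km = 2.2798031e+07 m
v = sqrt(mu/r) = sqrt(3.986e14 / 2.2798031e+07) = 4181.3833 m/s = 4.1814 km/s

4.1814 km/s


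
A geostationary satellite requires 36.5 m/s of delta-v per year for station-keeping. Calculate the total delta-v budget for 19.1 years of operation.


dV = rate * years = 36.5 * 19.1
dV = 697.1500 m/s

697.1500 m/s


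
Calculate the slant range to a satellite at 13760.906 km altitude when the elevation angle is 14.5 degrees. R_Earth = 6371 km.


h = 13760.906 km, el = 14.5 deg
d = -R_E*sin(el) + sqrt((R_E*sin(el))^2 + 2*R_E*h + h^2)
d = -6371.0000*sin(0.2530727) + sqrt((6371.0000*0.25038)^2 + 2*6371.0000*13760.906 + 13760.906^2)
d = 17568.5595 km

17568.5595 km


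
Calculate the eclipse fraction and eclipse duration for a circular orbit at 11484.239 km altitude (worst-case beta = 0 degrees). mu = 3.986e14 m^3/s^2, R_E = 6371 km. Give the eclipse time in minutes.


r = 17855.2390 km
T = 395.7387 min
Eclipse fraction = arcsin(R_E/r)/pi = arcsin(6371.0000/17855.2390)/pi
= arcsin(0.356814)/pi = 0.116137
Eclipse duration = 0.116137 * 395.7387 = 45.9599 min

45.9599 minutes


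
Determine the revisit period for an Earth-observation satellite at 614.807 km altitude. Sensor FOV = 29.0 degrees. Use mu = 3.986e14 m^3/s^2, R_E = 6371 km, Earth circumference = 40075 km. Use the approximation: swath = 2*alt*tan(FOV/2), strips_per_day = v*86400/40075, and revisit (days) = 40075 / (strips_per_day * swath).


swath = 2*614.807*tan(0.2530727) = 317.9998 km
v = sqrt(mu/r) = 7553.7108 m/s = 7.5537 km/s
strips/day = v*86400/40075 = 7.5537*86400/40075 = 16.2855
coverage/day = strips * swath = 16.2855 * 317.9998 = 5178.7795 km
revisit = 40075 / 5178.7795 = 7.7383 days

7.7383 days


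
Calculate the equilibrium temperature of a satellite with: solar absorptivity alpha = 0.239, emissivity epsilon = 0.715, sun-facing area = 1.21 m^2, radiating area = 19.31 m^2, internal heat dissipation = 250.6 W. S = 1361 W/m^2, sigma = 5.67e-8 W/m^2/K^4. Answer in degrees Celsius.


Numerator = alpha*S*A_sun + Q_int = 0.239*1361*1.21 + 250.6 = 644.1876 W
Denominator = eps*sigma*A_rad = 0.715*5.67e-8*19.31 = 7.8283705e-07 W/K^4
T^4 = 8.2288847e+08 K^4
T = 169.3695 K = -103.7805 C

-103.7805 degrees Celsius


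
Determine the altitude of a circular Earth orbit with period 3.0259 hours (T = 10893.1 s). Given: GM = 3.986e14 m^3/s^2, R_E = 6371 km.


T = 10893.1 s
r = (mu*T^2/(4*pi^2))^(1/3) = (3.986e14 * 10893.1^2 / (4*pi^2))^(1/3)
r = 1.0620872e+07 m = 10620.8721 km
alt = r - R_E = 10620.8721 - 6371 = 4249.8721 km

4249.8721 km


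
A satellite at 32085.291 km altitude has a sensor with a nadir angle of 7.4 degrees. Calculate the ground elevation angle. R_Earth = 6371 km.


r = R_E + alt = 38456.2910 km
Law of sines in the satellite / Earth-center / ground-point triangle:
  sin(nadir)/R_E = sin(90 + el)/r  =>  cos(el) = (r/R_E)*sin(nadir)
cos(el) = (38456.2910 / 6371.0000) * sin(7.4 deg) = 0.7774291
el = arccos(0.7774291) = 38.9742 deg
(Earth-central angle = 90 - nadir - el = 43.6258 deg)

38.9742 degrees


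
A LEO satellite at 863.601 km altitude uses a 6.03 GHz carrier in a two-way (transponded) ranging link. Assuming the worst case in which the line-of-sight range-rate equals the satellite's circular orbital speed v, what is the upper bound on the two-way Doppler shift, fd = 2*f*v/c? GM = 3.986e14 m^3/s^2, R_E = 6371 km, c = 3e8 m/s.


r = 7.234601e+06 m
v = sqrt(mu/r) = 7422.6905 m/s (worst-case radial velocity)
f = 6.03 GHz = 6.03e+09 Hz
fd = 2*f*v/c = 2*6.03e+09*7422.6905/3.0e+08
fd = 298392.1600 Hz

298392.1600 Hz


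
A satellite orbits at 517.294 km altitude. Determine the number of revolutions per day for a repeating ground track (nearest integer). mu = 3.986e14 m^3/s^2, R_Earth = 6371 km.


r = 6.888294e+06 m
T = 2*pi*sqrt(r^3/mu) = 5689.5607 s = 94.8260 min
revs/day = 1440 / 94.8260 = 15.1857
Rounded: 15 revolutions per day

15 revolutions per day


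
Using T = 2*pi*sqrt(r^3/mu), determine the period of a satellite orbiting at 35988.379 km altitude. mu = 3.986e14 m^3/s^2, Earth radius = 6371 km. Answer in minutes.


r = 42359.3790 km = 4.2359379e+07 m
T = 2*pi*sqrt(r^3/mu) = 2*pi*sqrt(7.6006153e+22 / 3.986e14)
T = 86763.2074 s = 1446.0535 min

1446.0535 minutes


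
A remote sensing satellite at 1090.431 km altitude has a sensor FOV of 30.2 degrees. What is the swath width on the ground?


FOV = 30.2 deg = 0.5270894 rad
swath = 2 * alt * tan(FOV/2) = 2 * 1090.431 * tan(0.2635447)
swath = 2 * 1090.431 * 0.2698207
swath = 588.4417 km

588.4417 km


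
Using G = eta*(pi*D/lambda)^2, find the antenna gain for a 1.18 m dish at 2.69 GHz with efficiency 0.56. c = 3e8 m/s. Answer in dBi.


lambda = c/f = 3e8 / 2.69e+09 = 0.1115242 m
G = eta*(pi*D/lambda)^2 = 0.56*(pi*1.18/0.1115242)^2
G = 618.7480 (linear)
G = 10*log10(618.7480) = 27.9151 dBi

27.9151 dBi


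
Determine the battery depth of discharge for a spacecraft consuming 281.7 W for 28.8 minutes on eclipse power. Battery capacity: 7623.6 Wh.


E_used = P * t / 60 = 281.7 * 28.8 / 60 = 135.2160 Wh
DOD = E_used / E_total * 100 = 135.2160 / 7623.6 * 100
DOD = 1.7737 %

1.7737 %


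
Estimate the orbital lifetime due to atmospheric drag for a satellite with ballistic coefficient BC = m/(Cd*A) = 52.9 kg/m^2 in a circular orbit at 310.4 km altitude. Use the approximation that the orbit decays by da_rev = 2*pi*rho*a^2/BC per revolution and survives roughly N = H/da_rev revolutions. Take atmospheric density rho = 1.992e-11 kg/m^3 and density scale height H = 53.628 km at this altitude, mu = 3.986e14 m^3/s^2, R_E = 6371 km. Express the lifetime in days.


a = R_E + alt = 6681.4000 km = 6.6814e+06 m
da_rev = 2*pi*rho*a^2/BC = 2*pi*1.992e-11*(6.6814e+06)^2/52.9 = 105.620562 m per revolution
N = H/da_rev = 53628.0000 m / 105.620562 m = 507.7420 revolutions
P = 2*pi*sqrt(a^3/mu) = 5435.1612 s
lifetime = N*P = 507.7420 * 5435.1612 = 2.7596598e+06 s = 31.9405 days

31.9405 days


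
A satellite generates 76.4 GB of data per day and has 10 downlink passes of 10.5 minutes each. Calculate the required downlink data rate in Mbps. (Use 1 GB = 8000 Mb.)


total contact time = 10 * 10.5 * 60 = 6300.0000 s
data = 76.4 GB = 611200.0000 Mb
rate = 611200.0000 / 6300.0000 = 97.0159 Mbps

97.0159 Mbps


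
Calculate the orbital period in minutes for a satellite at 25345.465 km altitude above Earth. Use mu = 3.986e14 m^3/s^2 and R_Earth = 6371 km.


r = 31716.4650 km = 3.1716465e+07 m
T = 2*pi*sqrt(r^3/mu) = 2*pi*sqrt(3.1904675e+22 / 3.986e14)
T = 56213.2100 s = 936.8868 min

936.8868 minutes


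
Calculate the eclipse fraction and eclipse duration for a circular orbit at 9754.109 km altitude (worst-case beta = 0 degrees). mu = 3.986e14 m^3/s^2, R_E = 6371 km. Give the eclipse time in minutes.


r = 16125.1090 km
T = 339.6362 min
Eclipse fraction = arcsin(R_E/r)/pi = arcsin(6371.0000/16125.1090)/pi
= arcsin(0.3950981)/pi = 0.1292894
Eclipse duration = 0.1292894 * 339.6362 = 43.9114 min

43.9114 minutes


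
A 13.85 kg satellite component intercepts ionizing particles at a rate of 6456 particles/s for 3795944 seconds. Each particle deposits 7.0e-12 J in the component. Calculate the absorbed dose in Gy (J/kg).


Total energy deposited = rate * time * E_per
  = 6456 * 3795944 * 7.0e-12 = 0.1715463 J
Dose = E_total / mass = 0.1715463 / 13.85
Dose = 0.01238601 Gy

0.0124 Gy


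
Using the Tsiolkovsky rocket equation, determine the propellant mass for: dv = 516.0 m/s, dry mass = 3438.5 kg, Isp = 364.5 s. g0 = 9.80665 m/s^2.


ve = Isp * g0 = 364.5 * 9.80665 = 3574.523925 m/s
mass ratio = exp(dv/ve) = exp(516.0/3574.523925) = 1.15529404
m_prop = m_dry * (mr - 1) = 3438.5 * (1.15529404 - 1)
m_prop = 533.9785 kg

533.9785 kg


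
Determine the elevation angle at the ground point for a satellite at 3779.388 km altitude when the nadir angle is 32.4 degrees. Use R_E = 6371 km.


r = R_E + alt = 10150.3880 km
Law of sines in the satellite / Earth-center / ground-point triangle:
  sin(nadir)/R_E = sin(90 + el)/r  =>  cos(el) = (r/R_E)*sin(nadir)
cos(el) = (10150.3880 / 6371.0000) * sin(32.4 deg) = 0.8536886
el = arccos(0.8536886) = 31.3848 deg
(Earth-central angle = 90 - nadir - el = 26.2152 deg)

31.3848 degrees


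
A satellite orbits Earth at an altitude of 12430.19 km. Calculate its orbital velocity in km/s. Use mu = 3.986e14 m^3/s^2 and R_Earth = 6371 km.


r = R_E + alt = 6371.0 + 12430.19 = 18801.1900 km = 1.880119e+07 m
v = sqrt(mu/r) = sqrt(3.986e14 / 1.880119e+07) = 4604.4311 m/s = 4.6044 km/s

4.6044 km/s


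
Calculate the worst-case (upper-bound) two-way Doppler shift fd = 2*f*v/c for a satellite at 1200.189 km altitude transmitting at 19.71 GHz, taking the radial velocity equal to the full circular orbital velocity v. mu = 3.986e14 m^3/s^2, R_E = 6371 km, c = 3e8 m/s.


r = 7.571189e+06 m
v = sqrt(mu/r) = 7255.8217 m/s (worst-case radial velocity)
f = 19.71 GHz = 1.971e+10 Hz
fd = 2*f*v/c = 2*1.971e+10*7255.8217/3.0e+08
fd = 953414.9741 Hz

953414.9741 Hz


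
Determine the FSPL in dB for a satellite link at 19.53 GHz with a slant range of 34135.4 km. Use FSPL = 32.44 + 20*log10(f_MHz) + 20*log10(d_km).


f = 19.53 GHz = 19530.0000 MHz
d = 34135.4 km
FSPL = 32.44 + 20*log10(19530.0000) + 20*log10(34135.4)
FSPL = 32.44 + 85.8140 + 90.6641
FSPL = 208.9181 dB

208.9181 dB


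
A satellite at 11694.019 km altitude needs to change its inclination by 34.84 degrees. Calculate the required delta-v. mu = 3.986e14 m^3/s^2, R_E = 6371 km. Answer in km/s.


r = 18065.0190 km = 1.8065019e+07 m
V = sqrt(mu/r) = 4697.3123 m/s
di = 34.84 deg = 0.6080727 rad
dV = 2*V*sin(di/2) = 2*4697.3123*sin(0.3040364)
dV = 2812.5051 m/s = 2.8125 km/s

2.8125 km/s


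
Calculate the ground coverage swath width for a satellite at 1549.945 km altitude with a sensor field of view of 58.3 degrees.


FOV = 58.3 deg = 1.0175 rad
swath = 2 * alt * tan(FOV/2) = 2 * 1549.945 * tan(0.5087635)
swath = 2 * 1549.945 * 0.5577364
swath = 1728.9216 km

1728.9216 km


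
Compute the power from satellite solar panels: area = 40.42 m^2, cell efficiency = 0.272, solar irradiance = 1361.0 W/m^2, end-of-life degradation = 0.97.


P = area * eta * S * degradation
P = 40.42 * 0.272 * 1361.0 * 0.97
P = 14514.2658 W

14514.2658 W


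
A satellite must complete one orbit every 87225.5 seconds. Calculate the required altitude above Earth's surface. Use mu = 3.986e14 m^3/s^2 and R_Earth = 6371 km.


T = 87225.5 s
r = (mu*T^2/(4*pi^2))^(1/3) = (3.986e14 * 87225.5^2 / (4*pi^2))^(1/3)
r = 4.2509712e+07 m = 42509.7122 km
alt = r - R_E = 42509.7122 - 6371 = 36138.7122 km

36138.7122 km


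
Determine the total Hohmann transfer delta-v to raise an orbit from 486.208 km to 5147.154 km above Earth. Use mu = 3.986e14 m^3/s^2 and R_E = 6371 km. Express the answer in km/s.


r1 = 6857.2080 km = 6.857208e+06 m
r2 = 11518.1540 km = 1.1518154e+07 m
dv1 = sqrt(mu/r1)*(sqrt(2*r2/(r1+r2)) - 1) = 912.3589 m/s
dv2 = sqrt(mu/r2)*(1 - sqrt(2*r1/(r1+r2))) = 800.5518 m/s
total dv = |dv1| + |dv2| = 912.3589 + 800.5518 = 1712.9107 m/s = 1.7129 km/s

1.7129 km/s


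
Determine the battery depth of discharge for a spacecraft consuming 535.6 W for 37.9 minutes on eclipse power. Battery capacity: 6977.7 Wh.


E_used = P * t / 60 = 535.6 * 37.9 / 60 = 338.3207 Wh
DOD = E_used / E_total * 100 = 338.3207 / 6977.7 * 100
DOD = 4.8486 %

4.8486 %


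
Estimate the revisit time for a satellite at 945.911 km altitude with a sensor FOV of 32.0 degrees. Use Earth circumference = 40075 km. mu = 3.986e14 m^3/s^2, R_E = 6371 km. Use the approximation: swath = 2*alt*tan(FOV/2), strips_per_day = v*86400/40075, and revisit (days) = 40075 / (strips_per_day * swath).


swath = 2*945.911*tan(0.2792527) = 542.4712 km
v = sqrt(mu/r) = 7380.8225 m/s = 7.3808 km/s
strips/day = v*86400/40075 = 7.3808*86400/40075 = 15.9127
coverage/day = strips * swath = 15.9127 * 542.4712 = 8632.2037 km
revisit = 40075 / 8632.2037 = 4.6425 days

4.6425 days


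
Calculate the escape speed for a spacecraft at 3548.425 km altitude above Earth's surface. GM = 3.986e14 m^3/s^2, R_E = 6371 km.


r = 6371.0 + 3548.425 = 9919.4250 km = 9.919425e+06 m
v_esc = sqrt(2*mu/r) = sqrt(2*3.986e14 / 9.919425e+06)
v_esc = 8964.7957 m/s = 8.9648 km/s

8.9648 km/s


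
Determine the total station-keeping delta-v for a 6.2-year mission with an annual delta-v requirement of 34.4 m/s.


dV = rate * years = 34.4 * 6.2
dV = 213.2800 m/s

213.2800 m/s


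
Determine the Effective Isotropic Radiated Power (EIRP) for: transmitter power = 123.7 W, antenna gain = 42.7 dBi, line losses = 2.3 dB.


Pt = 123.7 W = 20.9237 dBW
EIRP = Pt_dBW + Gt - losses = 20.9237 + 42.7 - 2.3 = 61.3237 dBW

61.3237 dBW


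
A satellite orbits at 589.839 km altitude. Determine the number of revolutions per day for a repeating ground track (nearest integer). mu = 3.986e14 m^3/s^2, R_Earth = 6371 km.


r = 6.960839e+06 m
T = 2*pi*sqrt(r^3/mu) = 5779.6775 s = 96.3280 min
revs/day = 1440 / 96.3280 = 14.9489
Rounded: 15 revolutions per day

15 revolutions per day


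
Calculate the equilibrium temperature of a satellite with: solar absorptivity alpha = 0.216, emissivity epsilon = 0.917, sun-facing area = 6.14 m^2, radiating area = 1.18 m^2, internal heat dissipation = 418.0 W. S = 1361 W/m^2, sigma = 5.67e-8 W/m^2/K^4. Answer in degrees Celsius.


Numerator = alpha*S*A_sun + Q_int = 0.216*1361*6.14 + 418.0 = 2223.0126 W
Denominator = eps*sigma*A_rad = 0.917*5.67e-8*1.18 = 6.1352802e-08 W/K^4
T^4 = 3.623327e+10 K^4
T = 436.2916 K = 163.1416 C

163.1416 degrees Celsius


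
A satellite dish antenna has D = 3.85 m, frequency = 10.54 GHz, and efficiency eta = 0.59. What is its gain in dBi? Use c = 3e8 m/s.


lambda = c/f = 3e8 / 1.054e+10 = 0.028463 m
G = eta*(pi*D/lambda)^2 = 0.59*(pi*3.85/0.028463)^2
G = 106539.8126 (linear)
G = 10*log10(106539.8126) = 50.2751 dBi

50.2751 dBi


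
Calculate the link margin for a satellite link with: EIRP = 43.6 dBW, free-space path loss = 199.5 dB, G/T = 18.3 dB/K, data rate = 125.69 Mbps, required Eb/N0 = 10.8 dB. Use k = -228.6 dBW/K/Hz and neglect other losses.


C/N0 = EIRP - FSPL + G/T - k = 43.6 - 199.5 + 18.3 - (-228.6)
C/N0 = 91.0000 dB-Hz
R_b = 125.69 Mbps = 1.2569e+08 bps -> 10*log10(R_b) = 80.9930 dB-Hz
Eb/N0 = C/N0 - 10*log10(R_b) = 91.0000 - 80.9930 = 10.0070 dB
Margin = Eb/N0 - Eb/N0_req = 10.0070 - 10.8 = -0.7930073 dB (negative margin: link does not close)

-0.7930 dB


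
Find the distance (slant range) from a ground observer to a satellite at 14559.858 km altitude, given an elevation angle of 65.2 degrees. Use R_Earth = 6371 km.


h = 14559.858 km, el = 65.2 deg
d = -R_E*sin(el) + sqrt((R_E*sin(el))^2 + 2*R_E*h + h^2)
d = -6371.0000*sin(1.1380) + sqrt((6371.0000*0.9077775)^2 + 2*6371.0000*14559.858 + 14559.858^2)
d = 14976.1131 km

14976.1131 km


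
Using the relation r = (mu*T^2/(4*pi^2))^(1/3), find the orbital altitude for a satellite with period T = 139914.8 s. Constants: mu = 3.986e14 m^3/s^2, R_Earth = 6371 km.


T = 139914.8 s
r = (mu*T^2/(4*pi^2))^(1/3) = (3.986e14 * 139914.8^2 / (4*pi^2))^(1/3)
r = 5.8250764e+07 m = 58250.7637 km
alt = r - R_E = 58250.7637 - 6371 = 51879.7637 km

51879.7637 km


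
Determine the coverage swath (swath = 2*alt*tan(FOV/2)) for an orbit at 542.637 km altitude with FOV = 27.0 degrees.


FOV = 27.0 deg = 0.4712389 rad
swath = 2 * alt * tan(FOV/2) = 2 * 542.637 * tan(0.2356194)
swath = 2 * 542.637 * 0.2400788
swath = 260.5512 km

260.5512 km


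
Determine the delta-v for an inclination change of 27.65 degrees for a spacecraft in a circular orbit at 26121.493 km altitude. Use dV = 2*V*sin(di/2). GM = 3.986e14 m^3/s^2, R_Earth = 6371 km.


r = 32492.4930 km = 3.2492493e+07 m
V = sqrt(mu/r) = 3502.4918 m/s
di = 27.65 deg = 0.4825835 rad
dV = 2*V*sin(di/2) = 2*3502.4918*sin(0.2412918)
dV = 1673.8911 m/s = 1.6739 km/s

1.6739 km/s


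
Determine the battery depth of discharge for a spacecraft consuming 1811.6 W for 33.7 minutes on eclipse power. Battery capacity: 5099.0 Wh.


E_used = P * t / 60 = 1811.6 * 33.7 / 60 = 1017.5153 Wh
DOD = E_used / E_total * 100 = 1017.5153 / 5099.0 * 100
DOD = 19.9552 %

19.9552 %


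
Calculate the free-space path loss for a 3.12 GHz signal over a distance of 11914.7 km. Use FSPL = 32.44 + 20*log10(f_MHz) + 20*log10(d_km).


f = 3.12 GHz = 3120.0000 MHz
d = 11914.7 km
FSPL = 32.44 + 20*log10(3120.0000) + 20*log10(11914.7)
FSPL = 32.44 + 69.8831 + 81.5217
FSPL = 183.8448 dB

183.8448 dB


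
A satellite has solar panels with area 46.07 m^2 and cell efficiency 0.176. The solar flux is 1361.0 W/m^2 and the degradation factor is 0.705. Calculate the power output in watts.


P = area * eta * S * degradation
P = 46.07 * 0.176 * 1361.0 * 0.705
P = 7779.9736 W

7779.9736 W


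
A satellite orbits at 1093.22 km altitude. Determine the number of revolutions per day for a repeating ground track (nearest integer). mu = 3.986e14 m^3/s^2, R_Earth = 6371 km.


r = 7.46422e+06 m
T = 2*pi*sqrt(r^3/mu) = 6417.8250 s = 106.9637 min
revs/day = 1440 / 106.9637 = 13.4625
Rounded: 13 revolutions per day

13 revolutions per day


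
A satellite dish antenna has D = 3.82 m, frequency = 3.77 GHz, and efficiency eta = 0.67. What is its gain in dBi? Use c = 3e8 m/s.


lambda = c/f = 3e8 / 3.77e+09 = 0.0795756 m
G = eta*(pi*D/lambda)^2 = 0.67*(pi*3.82/0.0795756)^2
G = 15238.4735 (linear)
G = 10*log10(15238.4735) = 41.8294 dBi

41.8294 dBi


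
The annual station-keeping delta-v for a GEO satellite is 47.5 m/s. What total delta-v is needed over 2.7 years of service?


dV = rate * years = 47.5 * 2.7
dV = 128.2500 m/s

128.2500 m/s


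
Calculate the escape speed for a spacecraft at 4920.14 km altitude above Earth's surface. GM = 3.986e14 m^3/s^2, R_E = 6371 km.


r = 6371.0 + 4920.14 = 11291.1400 km = 1.129114e+07 m
v_esc = sqrt(2*mu/r) = sqrt(2*3.986e14 / 1.129114e+07)
v_esc = 8402.6205 m/s = 8.4026 km/s

8.4026 km/s


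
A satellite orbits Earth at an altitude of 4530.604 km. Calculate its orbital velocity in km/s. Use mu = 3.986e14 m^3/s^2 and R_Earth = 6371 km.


r = R_E + alt = 6371.0 + 4530.604 = 10901.6040 km = 1.0901604e+07 m
v = sqrt(mu/r) = sqrt(3.986e14 / 1.0901604e+07) = 6046.7699 m/s = 6.0468 km/s

6.0468 km/s


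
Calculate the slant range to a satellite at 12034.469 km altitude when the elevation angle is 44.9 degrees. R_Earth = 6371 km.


h = 12034.469 km, el = 44.9 deg
d = -R_E*sin(el) + sqrt((R_E*sin(el))^2 + 2*R_E*h + h^2)
d = -6371.0000*sin(0.7836528) + sqrt((6371.0000*0.7058716)^2 + 2*6371.0000*12034.469 + 12034.469^2)
d = 13346.5361 km

13346.5361 km


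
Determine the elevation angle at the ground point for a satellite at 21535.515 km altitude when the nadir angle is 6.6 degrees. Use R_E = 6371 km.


r = R_E + alt = 27906.5150 km
Law of sines in the satellite / Earth-center / ground-point triangle:
  sin(nadir)/R_E = sin(90 + el)/r  =>  cos(el) = (r/R_E)*sin(nadir)
cos(el) = (27906.5150 / 6371.0000) * sin(6.6 deg) = 0.5034524
el = arccos(0.5034524) = 59.7713 deg
(Earth-central angle = 90 - nadir - el = 23.6287 deg)

59.7713 degrees


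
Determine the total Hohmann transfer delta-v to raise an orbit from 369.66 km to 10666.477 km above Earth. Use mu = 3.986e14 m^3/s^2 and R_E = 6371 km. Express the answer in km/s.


r1 = 6740.6600 km = 6.74066e+06 m
r2 = 17037.4770 km = 1.7037477e+07 m
dv1 = sqrt(mu/r1)*(sqrt(2*r2/(r1+r2)) - 1) = 1515.6318 m/s
dv2 = sqrt(mu/r2)*(1 - sqrt(2*r1/(r1+r2))) = 1194.8595 m/s
total dv = |dv1| + |dv2| = 1515.6318 + 1194.8595 = 2710.4913 m/s = 2.7105 km/s

2.7105 km/s


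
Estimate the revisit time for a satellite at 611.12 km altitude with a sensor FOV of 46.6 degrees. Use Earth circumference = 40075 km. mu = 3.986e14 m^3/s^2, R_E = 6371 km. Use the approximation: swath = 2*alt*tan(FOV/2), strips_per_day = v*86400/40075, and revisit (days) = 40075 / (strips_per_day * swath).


swath = 2*611.12*tan(0.4066617) = 526.3797 km
v = sqrt(mu/r) = 7555.7050 m/s = 7.5557 km/s
strips/day = v*86400/40075 = 7.5557*86400/40075 = 16.2898
coverage/day = strips * swath = 16.2898 * 526.3797 = 8574.6093 km
revisit = 40075 / 8574.6093 = 4.6737 days

4.6737 days


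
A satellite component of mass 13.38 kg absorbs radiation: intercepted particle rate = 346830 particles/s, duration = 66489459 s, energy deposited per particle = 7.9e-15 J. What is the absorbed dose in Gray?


Total energy deposited = rate * time * E_per
  = 346830 * 66489459 * 7.9e-15 = 0.1821783 J
Dose = E_total / mass = 0.1821783 / 13.38
Dose = 0.01361571 Gy

0.0136 Gy


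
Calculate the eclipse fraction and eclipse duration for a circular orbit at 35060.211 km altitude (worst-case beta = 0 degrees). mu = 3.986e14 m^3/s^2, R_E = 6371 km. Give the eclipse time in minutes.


r = 41431.2110 km
T = 1398.7864 min
Eclipse fraction = arcsin(R_E/r)/pi = arcsin(6371.0000/41431.2110)/pi
= arcsin(0.153773)/pi = 0.04914244
Eclipse duration = 0.04914244 * 1398.7864 = 68.7398 min

68.7398 minutes


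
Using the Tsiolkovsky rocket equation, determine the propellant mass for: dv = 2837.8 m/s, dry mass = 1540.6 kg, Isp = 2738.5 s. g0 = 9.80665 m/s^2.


ve = Isp * g0 = 2738.5 * 9.80665 = 26855.511025 m/s
mass ratio = exp(dv/ve) = exp(2837.8/26855.511025) = 1.11145413
m_prop = m_dry * (mr - 1) = 1540.6 * (1.11145413 - 1)
m_prop = 171.7062 kg

171.7062 kg


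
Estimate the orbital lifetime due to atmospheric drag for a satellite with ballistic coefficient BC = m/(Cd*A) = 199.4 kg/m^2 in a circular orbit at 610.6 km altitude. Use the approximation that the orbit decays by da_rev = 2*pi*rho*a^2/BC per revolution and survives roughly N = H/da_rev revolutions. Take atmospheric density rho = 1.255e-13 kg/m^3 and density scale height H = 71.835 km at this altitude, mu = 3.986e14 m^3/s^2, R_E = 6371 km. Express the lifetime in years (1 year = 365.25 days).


a = R_E + alt = 6981.6000 km = 6.9816e+06 m
da_rev = 2*pi*rho*a^2/BC = 2*pi*1.255e-13*(6.9816e+06)^2/199.4 = 0.192756204 m per revolution
N = H/da_rev = 71835.0000 m / 0.192756204 m = 372672.8288 revolutions
P = 2*pi*sqrt(a^3/mu) = 5805.5540 s
lifetime = N*P = 372672.8288 * 5805.5540 = 2.1635722e+09 s = 25041.3451 days
years = 25041.3451 / 365.25 = 68.5595 years

68.5595 years


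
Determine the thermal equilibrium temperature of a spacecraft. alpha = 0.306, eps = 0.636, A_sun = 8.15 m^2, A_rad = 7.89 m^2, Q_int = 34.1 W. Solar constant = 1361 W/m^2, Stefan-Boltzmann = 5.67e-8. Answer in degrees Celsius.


Numerator = alpha*S*A_sun + Q_int = 0.306*1361*8.15 + 34.1 = 3428.2979 W
Denominator = eps*sigma*A_rad = 0.636*5.67e-8*7.89 = 2.8452287e-07 W/K^4
T^4 = 1.2049288e+10 K^4
T = 331.3144 K = 58.1644 C

58.1644 degrees Celsius


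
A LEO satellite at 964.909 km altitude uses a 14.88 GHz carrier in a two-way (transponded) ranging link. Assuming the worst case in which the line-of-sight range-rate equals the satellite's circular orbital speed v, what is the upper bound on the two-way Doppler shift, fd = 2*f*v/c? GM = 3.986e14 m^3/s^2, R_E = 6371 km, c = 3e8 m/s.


r = 7.335909e+06 m
v = sqrt(mu/r) = 7371.2591 m/s (worst-case radial velocity)
f = 14.88 GHz = 1.488e+10 Hz
fd = 2*f*v/c = 2*1.488e+10*7371.2591/3.0e+08
fd = 731228.9070 Hz

731228.9070 Hz


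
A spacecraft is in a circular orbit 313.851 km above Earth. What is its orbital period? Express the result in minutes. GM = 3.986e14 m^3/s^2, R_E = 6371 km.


r = 6684.8510 km = 6.684851e+06 m
T = 2*pi*sqrt(r^3/mu) = 2*pi*sqrt(2.9872749e+20 / 3.986e14)
T = 5439.3727 s = 90.6562 min

90.6562 minutes


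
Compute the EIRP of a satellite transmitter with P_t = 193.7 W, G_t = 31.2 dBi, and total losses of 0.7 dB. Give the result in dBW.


Pt = 193.7 W = 22.8713 dBW
EIRP = Pt_dBW + Gt - losses = 22.8713 + 31.2 - 0.7 = 53.3713 dBW

53.3713 dBW


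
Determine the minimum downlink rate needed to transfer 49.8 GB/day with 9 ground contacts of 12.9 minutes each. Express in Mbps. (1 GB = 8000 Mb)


total contact time = 9 * 12.9 * 60 = 6966.0000 s
data = 49.8 GB = 398400.0000 Mb
rate = 398400.0000 / 6966.0000 = 57.1921 Mbps

57.1921 Mbps


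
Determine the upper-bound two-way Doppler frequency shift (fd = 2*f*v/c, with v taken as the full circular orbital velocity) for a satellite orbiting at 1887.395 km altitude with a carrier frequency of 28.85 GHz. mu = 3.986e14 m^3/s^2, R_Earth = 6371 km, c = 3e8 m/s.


r = 8.258395e+06 m
v = sqrt(mu/r) = 6947.3763 m/s (worst-case radial velocity)
f = 28.85 GHz = 2.885e+10 Hz
fd = 2*f*v/c = 2*2.885e+10*6947.3763/3.0e+08
fd = 1.336212e+06 Hz

1.3362e+06 Hz


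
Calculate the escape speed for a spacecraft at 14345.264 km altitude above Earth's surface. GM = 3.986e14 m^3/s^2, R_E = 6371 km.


r = 6371.0 + 14345.264 = 20716.2640 km = 2.0716264e+07 m
v_esc = sqrt(2*mu/r) = sqrt(2*3.986e14 / 2.0716264e+07)
v_esc = 6203.3734 m/s = 6.2034 km/s

6.2034 km/s


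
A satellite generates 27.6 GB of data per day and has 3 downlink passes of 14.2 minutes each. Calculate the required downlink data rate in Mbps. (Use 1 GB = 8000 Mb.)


total contact time = 3 * 14.2 * 60 = 2556.0000 s
data = 27.6 GB = 220800.0000 Mb
rate = 220800.0000 / 2556.0000 = 86.3850 Mbps

86.3850 Mbps


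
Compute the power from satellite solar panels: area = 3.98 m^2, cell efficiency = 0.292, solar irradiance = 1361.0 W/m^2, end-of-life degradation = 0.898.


P = area * eta * S * degradation
P = 3.98 * 0.292 * 1361.0 * 0.898
P = 1420.3664 W

1420.3664 W


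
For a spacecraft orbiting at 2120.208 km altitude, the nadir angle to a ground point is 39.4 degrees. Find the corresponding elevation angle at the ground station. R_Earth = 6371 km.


r = R_E + alt = 8491.2080 km
Law of sines in the satellite / Earth-center / ground-point triangle:
  sin(nadir)/R_E = sin(90 + el)/r  =>  cos(el) = (r/R_E)*sin(nadir)
cos(el) = (8491.2080 / 6371.0000) * sin(39.4 deg) = 0.8459628
el = arccos(0.8459628) = 32.2248 deg
(Earth-central angle = 90 - nadir - el = 18.3752 deg)

32.2248 degrees
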